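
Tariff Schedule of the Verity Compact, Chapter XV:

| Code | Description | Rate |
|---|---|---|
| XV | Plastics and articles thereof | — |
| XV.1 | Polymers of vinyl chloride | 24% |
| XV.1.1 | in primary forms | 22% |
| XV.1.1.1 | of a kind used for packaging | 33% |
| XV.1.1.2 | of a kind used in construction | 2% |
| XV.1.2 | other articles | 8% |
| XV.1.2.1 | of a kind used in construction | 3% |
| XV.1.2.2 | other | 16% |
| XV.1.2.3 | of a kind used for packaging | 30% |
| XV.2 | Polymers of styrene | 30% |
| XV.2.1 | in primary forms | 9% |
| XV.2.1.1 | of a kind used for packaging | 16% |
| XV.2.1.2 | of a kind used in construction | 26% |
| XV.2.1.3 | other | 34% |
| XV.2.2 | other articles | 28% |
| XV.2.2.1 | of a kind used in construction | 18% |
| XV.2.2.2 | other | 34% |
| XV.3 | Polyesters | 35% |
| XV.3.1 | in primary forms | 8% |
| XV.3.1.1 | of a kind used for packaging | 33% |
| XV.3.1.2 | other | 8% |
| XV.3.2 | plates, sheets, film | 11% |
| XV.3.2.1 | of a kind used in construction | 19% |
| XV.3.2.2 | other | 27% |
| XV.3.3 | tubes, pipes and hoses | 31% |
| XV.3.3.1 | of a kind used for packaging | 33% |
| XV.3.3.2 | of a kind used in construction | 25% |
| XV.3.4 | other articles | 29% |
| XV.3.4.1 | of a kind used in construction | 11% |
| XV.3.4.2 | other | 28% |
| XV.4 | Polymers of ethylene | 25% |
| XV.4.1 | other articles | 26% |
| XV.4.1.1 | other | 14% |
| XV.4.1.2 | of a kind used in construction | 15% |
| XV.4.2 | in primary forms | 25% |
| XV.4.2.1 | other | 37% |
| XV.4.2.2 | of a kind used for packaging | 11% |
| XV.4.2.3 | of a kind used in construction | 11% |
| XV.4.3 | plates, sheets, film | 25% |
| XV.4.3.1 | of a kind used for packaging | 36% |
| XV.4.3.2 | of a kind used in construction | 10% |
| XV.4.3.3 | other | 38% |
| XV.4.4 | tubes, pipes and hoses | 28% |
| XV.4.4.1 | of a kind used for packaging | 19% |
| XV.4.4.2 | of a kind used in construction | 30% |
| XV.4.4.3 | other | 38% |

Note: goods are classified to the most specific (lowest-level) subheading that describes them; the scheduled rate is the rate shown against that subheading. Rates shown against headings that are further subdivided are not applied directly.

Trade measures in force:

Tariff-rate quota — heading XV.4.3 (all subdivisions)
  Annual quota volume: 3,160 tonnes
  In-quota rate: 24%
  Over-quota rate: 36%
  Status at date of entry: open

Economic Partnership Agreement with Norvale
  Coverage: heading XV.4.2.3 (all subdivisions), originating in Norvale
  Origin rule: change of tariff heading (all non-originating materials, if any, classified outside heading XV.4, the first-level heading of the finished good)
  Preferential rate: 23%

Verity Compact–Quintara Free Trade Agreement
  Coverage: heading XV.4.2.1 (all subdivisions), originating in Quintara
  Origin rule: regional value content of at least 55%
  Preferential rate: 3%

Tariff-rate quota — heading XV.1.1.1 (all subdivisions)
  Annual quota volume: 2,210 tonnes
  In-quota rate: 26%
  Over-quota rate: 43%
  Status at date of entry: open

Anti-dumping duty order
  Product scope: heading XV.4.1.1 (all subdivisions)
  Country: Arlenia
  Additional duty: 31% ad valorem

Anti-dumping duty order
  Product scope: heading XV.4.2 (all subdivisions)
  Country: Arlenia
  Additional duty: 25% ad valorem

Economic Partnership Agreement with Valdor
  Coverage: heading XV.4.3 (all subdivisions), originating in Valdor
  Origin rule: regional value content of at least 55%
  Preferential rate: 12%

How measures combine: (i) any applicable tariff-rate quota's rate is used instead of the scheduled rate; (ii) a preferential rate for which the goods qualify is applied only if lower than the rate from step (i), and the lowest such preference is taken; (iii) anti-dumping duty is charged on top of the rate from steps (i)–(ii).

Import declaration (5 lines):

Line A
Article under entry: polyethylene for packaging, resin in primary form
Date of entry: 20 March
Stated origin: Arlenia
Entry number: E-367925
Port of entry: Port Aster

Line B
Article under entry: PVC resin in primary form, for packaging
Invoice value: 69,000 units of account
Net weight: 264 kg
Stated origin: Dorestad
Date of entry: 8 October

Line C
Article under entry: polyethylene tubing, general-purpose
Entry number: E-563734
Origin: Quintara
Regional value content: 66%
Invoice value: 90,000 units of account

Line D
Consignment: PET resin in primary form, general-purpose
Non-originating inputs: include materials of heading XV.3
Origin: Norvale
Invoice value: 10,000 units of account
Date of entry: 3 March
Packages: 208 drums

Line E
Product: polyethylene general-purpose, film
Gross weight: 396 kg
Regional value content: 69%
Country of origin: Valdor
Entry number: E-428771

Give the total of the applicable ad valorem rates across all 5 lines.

120%

Line A: polyethylene → XV.4; resin in primary form → XV.4.2; for packaging → XV.4.2.2. Scheduled 11%. anti-dumping (Arlenia, XV.4.2): +25%; total 11% + 25% = 36%. → 36%.
Line B: PVC → XV.1; resin in primary form → XV.1.1; for packaging → XV.1.1.1. Scheduled 33%. quota on XV.1.1.1 open → in-quota 26%. → 26%.
Line C: polyethylene → XV.4; tubing → XV.4.4; general-purpose → XV.4.4.3. Scheduled 38%. Quintara agreement on XV.4.2.1: XV.4.4.3 not covered. → 38%.
Line D: PET → XV.3; resin in primary form → XV.3.1; general-purpose → XV.3.1.2. Scheduled 8%. Norvale agreement on XV.4.2.3: XV.3.1.2 not covered. → 8%.
Line E: polyethylene → XV.4; film → XV.4.3; general-purpose → XV.4.3.3. Scheduled 38%. quota on XV.4.3 open → in-quota 24%; Valdor agreement on XV.4.3: RVC ≥ 55% → 12% available; preferential 12%. → 12%.
Sum: 36% + 26% + 38% + 8% + 12% = 120%.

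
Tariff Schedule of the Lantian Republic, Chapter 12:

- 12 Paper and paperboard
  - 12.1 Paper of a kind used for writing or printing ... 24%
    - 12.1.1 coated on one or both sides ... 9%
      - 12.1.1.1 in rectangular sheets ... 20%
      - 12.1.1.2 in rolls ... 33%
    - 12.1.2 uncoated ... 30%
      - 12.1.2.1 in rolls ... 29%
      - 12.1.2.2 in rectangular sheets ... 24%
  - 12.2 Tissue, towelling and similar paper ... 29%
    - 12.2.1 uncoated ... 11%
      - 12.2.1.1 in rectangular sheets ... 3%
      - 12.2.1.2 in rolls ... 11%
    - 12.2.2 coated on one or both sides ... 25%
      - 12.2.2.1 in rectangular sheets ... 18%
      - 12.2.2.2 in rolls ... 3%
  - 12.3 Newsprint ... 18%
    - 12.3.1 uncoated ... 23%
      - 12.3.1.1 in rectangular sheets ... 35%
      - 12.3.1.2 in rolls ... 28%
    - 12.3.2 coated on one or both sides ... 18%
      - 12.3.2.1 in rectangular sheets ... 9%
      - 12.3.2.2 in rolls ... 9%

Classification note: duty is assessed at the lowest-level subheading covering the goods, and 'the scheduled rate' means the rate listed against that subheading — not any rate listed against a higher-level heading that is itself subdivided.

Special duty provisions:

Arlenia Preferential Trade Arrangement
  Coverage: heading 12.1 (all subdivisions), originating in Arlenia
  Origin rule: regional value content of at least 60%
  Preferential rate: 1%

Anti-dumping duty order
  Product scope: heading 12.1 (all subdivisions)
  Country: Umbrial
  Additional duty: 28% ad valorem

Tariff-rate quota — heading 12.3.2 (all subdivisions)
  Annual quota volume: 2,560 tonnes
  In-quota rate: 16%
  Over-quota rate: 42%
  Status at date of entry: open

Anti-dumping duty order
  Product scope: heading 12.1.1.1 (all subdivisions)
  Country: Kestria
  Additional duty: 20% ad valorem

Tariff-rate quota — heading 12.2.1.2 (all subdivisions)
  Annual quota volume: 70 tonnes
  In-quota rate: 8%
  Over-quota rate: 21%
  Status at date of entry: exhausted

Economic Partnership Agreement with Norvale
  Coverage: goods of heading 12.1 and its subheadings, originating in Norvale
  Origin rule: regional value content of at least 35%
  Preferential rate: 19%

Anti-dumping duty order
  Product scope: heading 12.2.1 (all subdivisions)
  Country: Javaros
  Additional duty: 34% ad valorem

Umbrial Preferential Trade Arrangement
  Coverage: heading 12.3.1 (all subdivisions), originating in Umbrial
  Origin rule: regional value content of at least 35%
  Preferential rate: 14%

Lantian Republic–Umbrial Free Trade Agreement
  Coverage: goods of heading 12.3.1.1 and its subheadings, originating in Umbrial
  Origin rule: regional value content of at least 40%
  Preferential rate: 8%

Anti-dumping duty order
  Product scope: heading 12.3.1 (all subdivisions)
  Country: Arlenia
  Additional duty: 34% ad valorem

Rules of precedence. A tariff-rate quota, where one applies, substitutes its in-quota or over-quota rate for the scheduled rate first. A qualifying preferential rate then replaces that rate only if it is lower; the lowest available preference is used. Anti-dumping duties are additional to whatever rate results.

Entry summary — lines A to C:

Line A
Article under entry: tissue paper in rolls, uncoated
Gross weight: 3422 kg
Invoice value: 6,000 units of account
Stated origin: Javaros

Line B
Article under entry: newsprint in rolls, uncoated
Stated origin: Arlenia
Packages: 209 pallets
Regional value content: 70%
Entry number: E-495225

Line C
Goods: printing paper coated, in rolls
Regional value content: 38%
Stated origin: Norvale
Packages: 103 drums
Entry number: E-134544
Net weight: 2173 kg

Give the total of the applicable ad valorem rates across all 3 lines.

136%

Line A: tissue paper → 12.2; uncoated → 12.2.1; in rolls → 12.2.1.2. Scheduled 11%. quota on 12.2.1.2 exhausted → over-quota 21%; anti-dumping (Javaros, 12.2.1): +34%; total 21% + 34% = 55%. → 55%.
Line B: newsprint → 12.3; uncoated → 12.3.1; in rolls → 12.3.1.2. Scheduled 28%. Arlenia agreement on 12.1: 12.3.1.2 not covered; anti-dumping (Arlenia, 12.3.1): +34%; total 28% + 34% = 62%. → 62%.
Line C: printing paper → 12.1; coated → 12.1.1; in rolls → 12.1.1.2. Scheduled 33%. Norvale agreement on 12.1: RVC ≥ 35% → 19% available; preferential 19%. → 19%.
Sum: 55% + 62% + 19% = 136%.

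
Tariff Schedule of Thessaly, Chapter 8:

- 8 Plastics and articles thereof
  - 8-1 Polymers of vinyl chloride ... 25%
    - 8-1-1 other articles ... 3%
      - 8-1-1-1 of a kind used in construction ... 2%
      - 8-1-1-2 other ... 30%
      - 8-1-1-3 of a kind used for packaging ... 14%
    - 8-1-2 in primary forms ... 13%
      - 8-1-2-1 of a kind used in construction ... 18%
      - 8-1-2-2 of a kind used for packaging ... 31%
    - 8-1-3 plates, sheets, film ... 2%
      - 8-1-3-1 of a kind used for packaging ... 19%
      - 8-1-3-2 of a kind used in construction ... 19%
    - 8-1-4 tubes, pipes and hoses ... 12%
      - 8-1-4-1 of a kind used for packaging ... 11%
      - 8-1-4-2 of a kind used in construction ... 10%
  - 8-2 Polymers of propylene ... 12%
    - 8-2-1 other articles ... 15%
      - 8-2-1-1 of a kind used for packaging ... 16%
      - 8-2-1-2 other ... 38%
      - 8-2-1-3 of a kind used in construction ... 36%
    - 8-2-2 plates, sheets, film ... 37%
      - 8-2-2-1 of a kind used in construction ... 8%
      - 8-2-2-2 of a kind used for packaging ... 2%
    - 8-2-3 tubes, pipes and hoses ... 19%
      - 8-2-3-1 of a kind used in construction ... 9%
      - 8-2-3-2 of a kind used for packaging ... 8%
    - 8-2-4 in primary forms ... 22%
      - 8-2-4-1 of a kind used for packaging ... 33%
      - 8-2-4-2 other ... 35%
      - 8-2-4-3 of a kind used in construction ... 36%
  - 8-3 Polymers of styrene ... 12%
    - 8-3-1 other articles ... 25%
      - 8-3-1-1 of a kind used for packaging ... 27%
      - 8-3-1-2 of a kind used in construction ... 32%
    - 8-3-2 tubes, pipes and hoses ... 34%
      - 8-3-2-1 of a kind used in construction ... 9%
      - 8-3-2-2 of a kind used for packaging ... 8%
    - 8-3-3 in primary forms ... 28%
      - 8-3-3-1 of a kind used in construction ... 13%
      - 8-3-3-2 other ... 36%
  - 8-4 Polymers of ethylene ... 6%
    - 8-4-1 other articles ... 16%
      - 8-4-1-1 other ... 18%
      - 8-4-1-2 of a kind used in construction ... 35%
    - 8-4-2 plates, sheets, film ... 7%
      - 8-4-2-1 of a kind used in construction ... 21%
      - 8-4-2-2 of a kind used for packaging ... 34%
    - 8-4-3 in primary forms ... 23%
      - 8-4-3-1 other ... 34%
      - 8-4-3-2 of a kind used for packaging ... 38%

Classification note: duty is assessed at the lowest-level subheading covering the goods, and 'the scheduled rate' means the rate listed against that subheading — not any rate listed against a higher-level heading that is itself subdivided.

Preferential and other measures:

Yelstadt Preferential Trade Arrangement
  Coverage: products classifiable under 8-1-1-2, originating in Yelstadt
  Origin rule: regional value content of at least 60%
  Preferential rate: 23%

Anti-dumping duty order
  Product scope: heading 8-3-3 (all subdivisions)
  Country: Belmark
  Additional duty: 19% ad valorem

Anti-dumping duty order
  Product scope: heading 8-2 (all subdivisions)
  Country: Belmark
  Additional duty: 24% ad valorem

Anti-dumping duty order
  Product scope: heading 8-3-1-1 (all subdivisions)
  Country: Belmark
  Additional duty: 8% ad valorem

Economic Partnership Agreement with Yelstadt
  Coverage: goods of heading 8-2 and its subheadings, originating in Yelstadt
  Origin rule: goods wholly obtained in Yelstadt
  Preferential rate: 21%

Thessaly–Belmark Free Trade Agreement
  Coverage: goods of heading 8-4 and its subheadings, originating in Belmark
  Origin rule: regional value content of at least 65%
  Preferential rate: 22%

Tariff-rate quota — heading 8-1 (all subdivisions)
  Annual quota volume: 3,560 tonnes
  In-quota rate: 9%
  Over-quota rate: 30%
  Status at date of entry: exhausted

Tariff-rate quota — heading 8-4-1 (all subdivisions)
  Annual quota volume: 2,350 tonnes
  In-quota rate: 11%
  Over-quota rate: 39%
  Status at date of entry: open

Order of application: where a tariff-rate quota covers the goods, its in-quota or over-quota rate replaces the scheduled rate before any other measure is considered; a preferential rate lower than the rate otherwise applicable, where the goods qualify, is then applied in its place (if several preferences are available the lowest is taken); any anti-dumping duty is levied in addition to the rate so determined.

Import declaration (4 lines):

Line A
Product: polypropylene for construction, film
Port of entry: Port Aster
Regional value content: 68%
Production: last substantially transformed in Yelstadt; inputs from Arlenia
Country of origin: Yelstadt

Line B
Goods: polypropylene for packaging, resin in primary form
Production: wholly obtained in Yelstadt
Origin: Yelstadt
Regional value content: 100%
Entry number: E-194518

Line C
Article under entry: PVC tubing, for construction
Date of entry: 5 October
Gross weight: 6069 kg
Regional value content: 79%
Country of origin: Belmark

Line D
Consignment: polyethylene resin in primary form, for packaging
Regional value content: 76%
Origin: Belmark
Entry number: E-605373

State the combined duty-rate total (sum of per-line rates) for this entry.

Line A: polypropylene → 8-2; film → 8-2-2; for construction → 8-2-2-1. Scheduled 8%. Yelstadt agreement on 8-1-1-2: 8-2-2-1 not covered; Yelstadt agreement on 8-2: not wholly obtained. → 8%.
Line B: polypropylene → 8-2; resin in primary form → 8-2-4; for packaging → 8-2-4-1. Scheduled 33%. Yelstadt agreement on 8-1-1-2: 8-2-4-1 not covered; Yelstadt agreement on 8-2: wholly obtained → 21% available; preferential 21%. → 21%.
Line C: PVC → 8-1; tubing → 8-1-4; for construction → 8-1-4-2. Scheduled 10%. quota on 8-1 exhausted → over-quota 30%; Belmark agreement on 8-4: 8-1-4-2 not covered. → 30%.
Line D: polyethylene → 8-4; resin in primary form → 8-4-3; for packaging → 8-4-3-2. Scheduled 38%. Belmark agreement on 8-4: RVC ≥ 65% → 22% available; preferential 22%. → 22%.
Sum: 8% + 21% + 30% + 22% = 81%.

81%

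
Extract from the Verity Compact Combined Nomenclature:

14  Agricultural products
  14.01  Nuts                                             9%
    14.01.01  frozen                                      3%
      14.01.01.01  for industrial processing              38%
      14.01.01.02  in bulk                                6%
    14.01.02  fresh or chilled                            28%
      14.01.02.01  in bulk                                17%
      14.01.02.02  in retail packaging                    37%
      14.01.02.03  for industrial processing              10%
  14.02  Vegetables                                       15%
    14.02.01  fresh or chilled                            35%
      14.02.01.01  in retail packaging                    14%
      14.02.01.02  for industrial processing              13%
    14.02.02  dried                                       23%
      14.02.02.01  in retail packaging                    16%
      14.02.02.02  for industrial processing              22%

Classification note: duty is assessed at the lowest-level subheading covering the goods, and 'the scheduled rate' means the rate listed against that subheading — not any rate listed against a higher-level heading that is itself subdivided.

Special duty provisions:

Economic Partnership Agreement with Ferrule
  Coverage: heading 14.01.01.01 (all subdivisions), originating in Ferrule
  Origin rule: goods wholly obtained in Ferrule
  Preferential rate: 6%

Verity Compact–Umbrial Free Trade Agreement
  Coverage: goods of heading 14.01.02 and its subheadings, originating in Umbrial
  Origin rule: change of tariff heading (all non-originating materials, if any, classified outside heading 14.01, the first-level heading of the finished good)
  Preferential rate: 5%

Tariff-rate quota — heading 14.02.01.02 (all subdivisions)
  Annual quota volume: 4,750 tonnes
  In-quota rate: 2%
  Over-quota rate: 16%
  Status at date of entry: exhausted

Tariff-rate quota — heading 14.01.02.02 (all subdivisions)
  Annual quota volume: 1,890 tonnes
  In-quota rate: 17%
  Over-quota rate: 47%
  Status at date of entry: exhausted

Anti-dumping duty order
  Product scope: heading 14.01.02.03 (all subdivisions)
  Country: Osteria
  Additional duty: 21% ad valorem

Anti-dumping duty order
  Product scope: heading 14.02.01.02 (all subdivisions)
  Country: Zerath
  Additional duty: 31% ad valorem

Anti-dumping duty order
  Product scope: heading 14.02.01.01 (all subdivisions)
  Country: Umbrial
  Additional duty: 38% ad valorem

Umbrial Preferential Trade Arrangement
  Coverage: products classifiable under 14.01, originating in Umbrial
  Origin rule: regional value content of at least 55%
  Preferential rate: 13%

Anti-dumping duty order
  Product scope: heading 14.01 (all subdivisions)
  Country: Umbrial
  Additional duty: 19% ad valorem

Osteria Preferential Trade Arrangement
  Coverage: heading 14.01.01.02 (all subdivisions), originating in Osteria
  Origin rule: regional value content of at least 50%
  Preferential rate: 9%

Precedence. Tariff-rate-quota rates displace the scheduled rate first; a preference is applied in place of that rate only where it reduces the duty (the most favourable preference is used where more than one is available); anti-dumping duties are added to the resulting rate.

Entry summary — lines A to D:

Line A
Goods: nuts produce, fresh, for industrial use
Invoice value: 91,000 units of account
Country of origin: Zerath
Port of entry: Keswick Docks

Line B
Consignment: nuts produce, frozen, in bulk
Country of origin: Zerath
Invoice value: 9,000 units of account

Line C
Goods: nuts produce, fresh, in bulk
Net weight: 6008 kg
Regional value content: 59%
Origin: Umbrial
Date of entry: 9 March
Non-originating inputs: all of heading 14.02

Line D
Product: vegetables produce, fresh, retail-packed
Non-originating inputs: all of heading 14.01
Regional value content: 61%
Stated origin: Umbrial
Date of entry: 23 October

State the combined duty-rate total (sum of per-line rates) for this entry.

92%

Line A: nuts → 14.01; fresh → 14.01.02; for industrial use → 14.01.02.03. Scheduled 10%. No special measure applies. → 10%.
Line B: nuts → 14.01; frozen → 14.01.01; in bulk → 14.01.01.02. Scheduled 6%. No special measure applies. → 6%.
Line C: nuts → 14.01; fresh → 14.01.02; in bulk → 14.01.02.01. Scheduled 17%. Umbrial agreement on 14.01.02: CTH met → 5% available; Umbrial agreement on 14.01: RVC ≥ 55% → 13% available; preferential 5%; anti-dumping (Umbrial, 14.01): +19%; total 5% + 19% = 24%. → 24%.
Line D: vegetables → 14.02; fresh → 14.02.01; retail-packed → 14.02.01.01. Scheduled 14%. Umbrial agreement on 14.01.02: 14.02.01.01 not covered; Umbrial agreement on 14.01: 14.02.01.01 not covered; anti-dumping (Umbrial, 14.02.01.01): +38%; total 14% + 38% = 52%. → 52%.
Sum: 10% + 6% + 24% + 52% = 92%.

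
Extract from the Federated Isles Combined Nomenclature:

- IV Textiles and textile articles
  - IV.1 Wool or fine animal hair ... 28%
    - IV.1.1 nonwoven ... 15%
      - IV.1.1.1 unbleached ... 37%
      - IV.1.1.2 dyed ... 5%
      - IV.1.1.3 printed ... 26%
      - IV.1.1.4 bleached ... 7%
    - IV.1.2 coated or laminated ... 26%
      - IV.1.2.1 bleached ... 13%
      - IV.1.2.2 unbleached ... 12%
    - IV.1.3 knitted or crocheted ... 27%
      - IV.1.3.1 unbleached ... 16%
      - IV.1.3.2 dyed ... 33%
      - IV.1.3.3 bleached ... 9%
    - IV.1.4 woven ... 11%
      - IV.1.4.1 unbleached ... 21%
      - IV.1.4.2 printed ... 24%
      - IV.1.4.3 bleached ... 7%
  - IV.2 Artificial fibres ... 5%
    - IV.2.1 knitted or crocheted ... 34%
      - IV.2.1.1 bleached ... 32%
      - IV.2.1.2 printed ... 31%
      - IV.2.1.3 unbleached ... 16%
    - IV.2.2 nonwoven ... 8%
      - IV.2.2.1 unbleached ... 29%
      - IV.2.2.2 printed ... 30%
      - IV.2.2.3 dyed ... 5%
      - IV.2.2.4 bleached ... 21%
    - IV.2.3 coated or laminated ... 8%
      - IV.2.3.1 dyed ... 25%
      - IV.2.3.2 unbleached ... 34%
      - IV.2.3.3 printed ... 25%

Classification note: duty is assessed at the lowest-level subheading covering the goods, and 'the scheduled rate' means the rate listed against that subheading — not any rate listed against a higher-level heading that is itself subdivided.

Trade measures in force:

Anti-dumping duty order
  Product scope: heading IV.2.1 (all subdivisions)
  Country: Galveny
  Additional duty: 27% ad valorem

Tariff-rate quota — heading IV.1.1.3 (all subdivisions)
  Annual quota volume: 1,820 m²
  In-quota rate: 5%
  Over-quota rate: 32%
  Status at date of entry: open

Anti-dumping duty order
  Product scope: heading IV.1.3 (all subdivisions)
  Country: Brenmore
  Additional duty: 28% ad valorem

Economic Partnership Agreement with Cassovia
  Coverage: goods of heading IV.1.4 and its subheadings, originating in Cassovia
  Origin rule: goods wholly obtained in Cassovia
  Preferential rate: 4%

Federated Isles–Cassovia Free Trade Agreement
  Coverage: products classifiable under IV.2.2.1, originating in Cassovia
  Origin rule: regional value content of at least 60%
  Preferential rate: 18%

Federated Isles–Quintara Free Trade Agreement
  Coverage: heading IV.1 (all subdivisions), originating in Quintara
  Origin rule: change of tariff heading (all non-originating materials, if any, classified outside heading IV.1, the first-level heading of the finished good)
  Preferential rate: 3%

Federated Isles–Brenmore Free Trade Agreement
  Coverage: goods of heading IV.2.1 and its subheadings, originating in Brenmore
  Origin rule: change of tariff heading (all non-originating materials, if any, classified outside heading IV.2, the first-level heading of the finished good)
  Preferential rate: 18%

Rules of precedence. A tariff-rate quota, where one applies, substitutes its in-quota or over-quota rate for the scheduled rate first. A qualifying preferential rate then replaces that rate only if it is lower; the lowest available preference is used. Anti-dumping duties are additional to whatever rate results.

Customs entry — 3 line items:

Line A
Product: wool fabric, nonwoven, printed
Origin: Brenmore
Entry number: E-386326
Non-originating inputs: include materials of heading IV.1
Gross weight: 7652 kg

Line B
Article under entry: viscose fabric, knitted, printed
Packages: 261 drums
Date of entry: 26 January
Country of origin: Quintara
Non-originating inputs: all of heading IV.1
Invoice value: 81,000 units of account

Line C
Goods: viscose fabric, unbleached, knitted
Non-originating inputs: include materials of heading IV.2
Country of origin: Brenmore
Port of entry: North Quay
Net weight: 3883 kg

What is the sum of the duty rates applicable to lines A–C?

52%

Line A: wool → IV.1; nonwoven → IV.1.1; printed → IV.1.1.3. Scheduled 26%. quota on IV.1.1.3 open → in-quota 5%; Brenmore agreement on IV.2.1: IV.1.1.3 not covered. → 5%.
Line B: viscose → IV.2; knitted → IV.2.1; printed → IV.2.1.2. Scheduled 31%. Quintara agreement on IV.1: IV.2.1.2 not covered. → 31%.
Line C: viscose → IV.2; knitted → IV.2.1; unbleached → IV.2.1.3. Scheduled 16%. Brenmore agreement on IV.2.1: CTH not met. → 16%.
Sum: 5% + 31% + 16% = 52%.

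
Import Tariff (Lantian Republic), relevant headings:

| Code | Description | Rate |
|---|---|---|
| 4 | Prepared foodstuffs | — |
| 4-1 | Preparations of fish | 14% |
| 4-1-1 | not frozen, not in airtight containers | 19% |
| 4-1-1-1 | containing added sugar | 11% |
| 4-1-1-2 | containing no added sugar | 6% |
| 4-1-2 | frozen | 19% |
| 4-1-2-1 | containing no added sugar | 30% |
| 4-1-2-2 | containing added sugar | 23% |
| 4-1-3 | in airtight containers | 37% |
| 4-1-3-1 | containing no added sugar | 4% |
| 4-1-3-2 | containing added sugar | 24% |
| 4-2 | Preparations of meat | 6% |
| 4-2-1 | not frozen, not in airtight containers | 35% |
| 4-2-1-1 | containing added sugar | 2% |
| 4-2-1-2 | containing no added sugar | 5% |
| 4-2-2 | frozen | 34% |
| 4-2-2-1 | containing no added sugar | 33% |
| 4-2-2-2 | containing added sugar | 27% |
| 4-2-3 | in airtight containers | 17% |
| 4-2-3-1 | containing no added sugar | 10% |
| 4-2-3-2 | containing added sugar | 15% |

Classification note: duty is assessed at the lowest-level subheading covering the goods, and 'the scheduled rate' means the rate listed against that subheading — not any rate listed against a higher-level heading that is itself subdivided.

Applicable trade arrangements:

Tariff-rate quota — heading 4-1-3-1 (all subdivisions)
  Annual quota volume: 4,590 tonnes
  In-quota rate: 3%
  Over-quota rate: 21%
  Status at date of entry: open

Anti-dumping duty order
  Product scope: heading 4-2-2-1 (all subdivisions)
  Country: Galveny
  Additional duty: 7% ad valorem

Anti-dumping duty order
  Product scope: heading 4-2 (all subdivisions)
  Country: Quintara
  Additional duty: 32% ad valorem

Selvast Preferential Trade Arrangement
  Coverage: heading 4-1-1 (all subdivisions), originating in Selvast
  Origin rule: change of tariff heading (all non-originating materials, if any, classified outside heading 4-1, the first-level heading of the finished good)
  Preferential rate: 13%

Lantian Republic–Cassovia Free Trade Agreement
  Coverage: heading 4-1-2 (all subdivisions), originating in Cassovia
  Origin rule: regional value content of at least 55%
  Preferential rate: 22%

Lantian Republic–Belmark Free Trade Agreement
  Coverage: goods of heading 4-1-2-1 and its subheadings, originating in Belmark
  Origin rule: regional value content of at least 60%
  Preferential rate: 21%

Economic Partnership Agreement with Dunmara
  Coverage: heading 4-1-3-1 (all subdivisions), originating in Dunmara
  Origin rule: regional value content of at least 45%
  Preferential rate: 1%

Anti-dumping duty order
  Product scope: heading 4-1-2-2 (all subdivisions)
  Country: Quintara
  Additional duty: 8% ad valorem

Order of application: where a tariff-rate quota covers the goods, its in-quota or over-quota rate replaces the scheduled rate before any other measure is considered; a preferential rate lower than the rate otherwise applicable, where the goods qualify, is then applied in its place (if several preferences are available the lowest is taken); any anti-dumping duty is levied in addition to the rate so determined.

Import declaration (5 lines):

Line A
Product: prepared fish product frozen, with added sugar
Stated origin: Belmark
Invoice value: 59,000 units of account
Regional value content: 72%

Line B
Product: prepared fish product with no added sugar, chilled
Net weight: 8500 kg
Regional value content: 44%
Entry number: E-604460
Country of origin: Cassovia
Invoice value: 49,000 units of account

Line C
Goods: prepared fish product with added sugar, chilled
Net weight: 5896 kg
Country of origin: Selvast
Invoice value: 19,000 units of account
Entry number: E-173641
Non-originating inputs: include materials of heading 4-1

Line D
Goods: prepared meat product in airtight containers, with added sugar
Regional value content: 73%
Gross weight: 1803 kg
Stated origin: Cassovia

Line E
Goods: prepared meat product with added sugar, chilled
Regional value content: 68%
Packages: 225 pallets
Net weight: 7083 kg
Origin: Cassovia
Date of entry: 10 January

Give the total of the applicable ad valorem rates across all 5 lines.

Line A: prepared fish product → 4-1; frozen → 4-1-2; with added sugar → 4-1-2-2. Scheduled 23%. Belmark agreement on 4-1-2-1: 4-1-2-2 not covered. → 23%.
Line B: prepared fish product → 4-1; chilled → 4-1-1; with no added sugar → 4-1-1-2. Scheduled 6%. Cassovia agreement on 4-1-2: 4-1-1-2 not covered. → 6%.
Line C: prepared fish product → 4-1; chilled → 4-1-1; with added sugar → 4-1-1-1. Scheduled 11%. Selvast agreement on 4-1-1: CTH not met. → 11%.
Line D: prepared meat product → 4-2; in airtight containers → 4-2-3; with added sugar → 4-2-3-2. Scheduled 15%. Cassovia agreement on 4-1-2: 4-2-3-2 not covered. → 15%.
Line E: prepared meat product → 4-2; chilled → 4-2-1; with added sugar → 4-2-1-1. Scheduled 2%. Cassovia agreement on 4-1-2: 4-2-1-1 not covered. → 2%.
Sum: 23% + 6% + 11% + 15% + 2% = 57%.

57%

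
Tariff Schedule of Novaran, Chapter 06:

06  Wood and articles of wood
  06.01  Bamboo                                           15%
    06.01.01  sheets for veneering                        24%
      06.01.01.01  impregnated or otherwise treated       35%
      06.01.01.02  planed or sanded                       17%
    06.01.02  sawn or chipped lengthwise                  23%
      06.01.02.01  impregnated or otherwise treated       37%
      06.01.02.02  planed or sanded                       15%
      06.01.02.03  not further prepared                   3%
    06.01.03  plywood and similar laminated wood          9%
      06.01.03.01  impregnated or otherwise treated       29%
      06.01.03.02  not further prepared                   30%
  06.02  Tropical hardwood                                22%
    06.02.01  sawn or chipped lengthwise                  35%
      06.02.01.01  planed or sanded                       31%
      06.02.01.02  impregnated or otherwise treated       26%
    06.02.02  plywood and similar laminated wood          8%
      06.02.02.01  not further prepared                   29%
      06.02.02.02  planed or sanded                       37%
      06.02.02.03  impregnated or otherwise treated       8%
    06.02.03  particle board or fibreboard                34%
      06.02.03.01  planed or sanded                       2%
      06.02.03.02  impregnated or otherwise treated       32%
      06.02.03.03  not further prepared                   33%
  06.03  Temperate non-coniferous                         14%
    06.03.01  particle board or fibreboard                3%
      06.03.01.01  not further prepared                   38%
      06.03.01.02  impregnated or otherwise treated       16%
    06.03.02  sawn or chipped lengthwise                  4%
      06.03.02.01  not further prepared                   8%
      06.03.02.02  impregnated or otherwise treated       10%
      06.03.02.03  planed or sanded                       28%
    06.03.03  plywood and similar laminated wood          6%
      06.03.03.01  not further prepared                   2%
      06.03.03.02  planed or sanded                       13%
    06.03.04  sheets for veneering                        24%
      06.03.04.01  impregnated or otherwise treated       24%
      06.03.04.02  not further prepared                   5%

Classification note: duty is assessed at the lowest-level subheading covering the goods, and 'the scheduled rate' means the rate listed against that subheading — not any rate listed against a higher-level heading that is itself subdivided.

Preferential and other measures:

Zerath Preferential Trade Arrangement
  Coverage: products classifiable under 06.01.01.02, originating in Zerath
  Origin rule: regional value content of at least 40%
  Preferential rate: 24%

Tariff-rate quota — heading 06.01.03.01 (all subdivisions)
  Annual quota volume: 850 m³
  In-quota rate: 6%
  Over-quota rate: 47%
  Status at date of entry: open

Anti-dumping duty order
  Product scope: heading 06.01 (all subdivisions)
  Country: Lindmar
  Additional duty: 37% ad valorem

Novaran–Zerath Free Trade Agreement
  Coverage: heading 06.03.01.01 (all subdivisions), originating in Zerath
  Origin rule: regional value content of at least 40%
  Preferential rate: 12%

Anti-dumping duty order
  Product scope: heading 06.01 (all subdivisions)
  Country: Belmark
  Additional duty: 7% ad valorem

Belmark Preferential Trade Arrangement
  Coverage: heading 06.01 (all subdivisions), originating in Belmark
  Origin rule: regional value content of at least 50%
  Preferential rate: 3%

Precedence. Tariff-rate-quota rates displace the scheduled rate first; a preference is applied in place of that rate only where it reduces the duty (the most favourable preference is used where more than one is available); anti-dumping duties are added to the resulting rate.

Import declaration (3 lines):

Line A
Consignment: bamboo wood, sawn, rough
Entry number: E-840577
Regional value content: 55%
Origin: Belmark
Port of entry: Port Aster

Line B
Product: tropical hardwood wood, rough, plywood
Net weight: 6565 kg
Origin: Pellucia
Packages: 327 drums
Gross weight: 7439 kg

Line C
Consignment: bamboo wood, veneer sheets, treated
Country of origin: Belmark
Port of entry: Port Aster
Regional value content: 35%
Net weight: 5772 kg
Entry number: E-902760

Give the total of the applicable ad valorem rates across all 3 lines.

81%

Line A: bamboo → 06.01; sawn → 06.01.02; rough → 06.01.02.03. Scheduled 3%. Belmark agreement on 06.01: RVC ≥ 50% → 3% available; preference 3% not lower than 3% → no reduction; anti-dumping (Belmark, 06.01): +7%; total 3% + 7% = 10%. → 10%.
Line B: tropical hardwood → 06.02; plywood → 06.02.02; rough → 06.02.02.01. Scheduled 29%. No special measure applies. → 29%.
Line C: bamboo → 06.01; veneer sheets → 06.01.01; treated → 06.01.01.01. Scheduled 35%. Belmark agreement on 06.01: RVC < 50%; anti-dumping (Belmark, 06.01): +7%; total 35% + 7% = 42%. → 42%.
Sum: 10% + 29% + 42% = 81%.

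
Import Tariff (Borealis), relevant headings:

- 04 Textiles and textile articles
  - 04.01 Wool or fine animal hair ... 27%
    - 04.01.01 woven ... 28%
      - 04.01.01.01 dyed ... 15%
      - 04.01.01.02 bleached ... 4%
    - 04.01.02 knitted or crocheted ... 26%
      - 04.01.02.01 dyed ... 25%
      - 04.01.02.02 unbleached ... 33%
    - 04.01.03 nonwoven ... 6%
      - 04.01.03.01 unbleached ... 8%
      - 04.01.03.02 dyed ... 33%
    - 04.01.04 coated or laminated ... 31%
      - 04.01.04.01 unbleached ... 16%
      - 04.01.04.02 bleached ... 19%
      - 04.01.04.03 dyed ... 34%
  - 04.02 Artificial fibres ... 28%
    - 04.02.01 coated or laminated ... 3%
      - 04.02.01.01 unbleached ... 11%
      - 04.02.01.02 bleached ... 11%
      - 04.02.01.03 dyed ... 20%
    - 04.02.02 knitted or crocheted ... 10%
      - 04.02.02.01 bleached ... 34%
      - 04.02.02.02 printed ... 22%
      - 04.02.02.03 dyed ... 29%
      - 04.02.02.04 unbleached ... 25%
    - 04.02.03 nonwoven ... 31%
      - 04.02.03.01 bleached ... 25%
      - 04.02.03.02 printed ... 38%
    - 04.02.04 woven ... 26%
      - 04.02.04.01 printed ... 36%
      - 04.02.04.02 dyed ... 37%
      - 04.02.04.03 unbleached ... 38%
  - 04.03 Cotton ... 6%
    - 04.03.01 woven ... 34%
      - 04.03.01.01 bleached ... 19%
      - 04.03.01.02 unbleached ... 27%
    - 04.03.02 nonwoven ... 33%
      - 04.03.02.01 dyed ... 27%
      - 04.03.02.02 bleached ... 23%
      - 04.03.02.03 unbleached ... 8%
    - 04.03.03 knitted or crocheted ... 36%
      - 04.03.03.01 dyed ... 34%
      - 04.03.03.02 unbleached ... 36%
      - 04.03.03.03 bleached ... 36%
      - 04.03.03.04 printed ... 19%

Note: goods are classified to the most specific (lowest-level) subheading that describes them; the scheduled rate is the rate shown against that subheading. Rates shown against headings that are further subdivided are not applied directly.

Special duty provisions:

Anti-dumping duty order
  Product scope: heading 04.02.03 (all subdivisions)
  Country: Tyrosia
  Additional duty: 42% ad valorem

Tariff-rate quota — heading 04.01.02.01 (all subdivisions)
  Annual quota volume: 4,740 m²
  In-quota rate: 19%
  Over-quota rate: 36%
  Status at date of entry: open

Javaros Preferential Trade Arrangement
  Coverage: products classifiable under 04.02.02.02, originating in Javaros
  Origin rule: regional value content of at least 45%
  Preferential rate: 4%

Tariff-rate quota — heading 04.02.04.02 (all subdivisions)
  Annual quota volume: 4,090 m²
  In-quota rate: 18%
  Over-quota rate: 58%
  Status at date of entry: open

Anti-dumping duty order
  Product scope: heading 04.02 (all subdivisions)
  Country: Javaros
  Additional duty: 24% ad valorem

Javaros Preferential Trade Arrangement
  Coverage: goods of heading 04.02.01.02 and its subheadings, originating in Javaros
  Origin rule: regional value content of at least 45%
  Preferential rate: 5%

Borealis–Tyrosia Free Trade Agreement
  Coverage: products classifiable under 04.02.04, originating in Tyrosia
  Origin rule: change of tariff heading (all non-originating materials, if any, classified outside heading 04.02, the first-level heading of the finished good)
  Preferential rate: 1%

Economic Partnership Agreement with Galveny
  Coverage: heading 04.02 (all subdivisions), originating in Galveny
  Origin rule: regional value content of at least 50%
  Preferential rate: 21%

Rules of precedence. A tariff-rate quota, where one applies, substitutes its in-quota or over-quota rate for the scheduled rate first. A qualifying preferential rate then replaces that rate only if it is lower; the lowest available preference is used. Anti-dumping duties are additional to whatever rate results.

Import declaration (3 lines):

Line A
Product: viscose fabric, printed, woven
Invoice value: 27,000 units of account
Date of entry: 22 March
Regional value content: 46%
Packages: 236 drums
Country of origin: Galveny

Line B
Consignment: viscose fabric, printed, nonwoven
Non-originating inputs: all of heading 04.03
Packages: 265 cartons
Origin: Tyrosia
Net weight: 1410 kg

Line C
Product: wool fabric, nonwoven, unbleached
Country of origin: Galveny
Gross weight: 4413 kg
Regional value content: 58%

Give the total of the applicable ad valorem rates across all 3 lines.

Line A: viscose → 04.02; woven → 04.02.04; printed → 04.02.04.01. Scheduled 36%. Galveny agreement on 04.02: RVC < 50%. → 36%.
Line B: viscose → 04.02; nonwoven → 04.02.03; printed → 04.02.03.02. Scheduled 38%. Tyrosia agreement on 04.02.04: 04.02.03.02 not covered; anti-dumping (Tyrosia, 04.02.03): +42%; total 38% + 42% = 80%. → 80%.
Line C: wool → 04.01; nonwoven → 04.01.03; unbleached → 04.01.03.01. Scheduled 8%. Galveny agreement on 04.02: 04.01.03.01 not covered. → 8%.
Sum: 36% + 80% + 8% = 124%.

124%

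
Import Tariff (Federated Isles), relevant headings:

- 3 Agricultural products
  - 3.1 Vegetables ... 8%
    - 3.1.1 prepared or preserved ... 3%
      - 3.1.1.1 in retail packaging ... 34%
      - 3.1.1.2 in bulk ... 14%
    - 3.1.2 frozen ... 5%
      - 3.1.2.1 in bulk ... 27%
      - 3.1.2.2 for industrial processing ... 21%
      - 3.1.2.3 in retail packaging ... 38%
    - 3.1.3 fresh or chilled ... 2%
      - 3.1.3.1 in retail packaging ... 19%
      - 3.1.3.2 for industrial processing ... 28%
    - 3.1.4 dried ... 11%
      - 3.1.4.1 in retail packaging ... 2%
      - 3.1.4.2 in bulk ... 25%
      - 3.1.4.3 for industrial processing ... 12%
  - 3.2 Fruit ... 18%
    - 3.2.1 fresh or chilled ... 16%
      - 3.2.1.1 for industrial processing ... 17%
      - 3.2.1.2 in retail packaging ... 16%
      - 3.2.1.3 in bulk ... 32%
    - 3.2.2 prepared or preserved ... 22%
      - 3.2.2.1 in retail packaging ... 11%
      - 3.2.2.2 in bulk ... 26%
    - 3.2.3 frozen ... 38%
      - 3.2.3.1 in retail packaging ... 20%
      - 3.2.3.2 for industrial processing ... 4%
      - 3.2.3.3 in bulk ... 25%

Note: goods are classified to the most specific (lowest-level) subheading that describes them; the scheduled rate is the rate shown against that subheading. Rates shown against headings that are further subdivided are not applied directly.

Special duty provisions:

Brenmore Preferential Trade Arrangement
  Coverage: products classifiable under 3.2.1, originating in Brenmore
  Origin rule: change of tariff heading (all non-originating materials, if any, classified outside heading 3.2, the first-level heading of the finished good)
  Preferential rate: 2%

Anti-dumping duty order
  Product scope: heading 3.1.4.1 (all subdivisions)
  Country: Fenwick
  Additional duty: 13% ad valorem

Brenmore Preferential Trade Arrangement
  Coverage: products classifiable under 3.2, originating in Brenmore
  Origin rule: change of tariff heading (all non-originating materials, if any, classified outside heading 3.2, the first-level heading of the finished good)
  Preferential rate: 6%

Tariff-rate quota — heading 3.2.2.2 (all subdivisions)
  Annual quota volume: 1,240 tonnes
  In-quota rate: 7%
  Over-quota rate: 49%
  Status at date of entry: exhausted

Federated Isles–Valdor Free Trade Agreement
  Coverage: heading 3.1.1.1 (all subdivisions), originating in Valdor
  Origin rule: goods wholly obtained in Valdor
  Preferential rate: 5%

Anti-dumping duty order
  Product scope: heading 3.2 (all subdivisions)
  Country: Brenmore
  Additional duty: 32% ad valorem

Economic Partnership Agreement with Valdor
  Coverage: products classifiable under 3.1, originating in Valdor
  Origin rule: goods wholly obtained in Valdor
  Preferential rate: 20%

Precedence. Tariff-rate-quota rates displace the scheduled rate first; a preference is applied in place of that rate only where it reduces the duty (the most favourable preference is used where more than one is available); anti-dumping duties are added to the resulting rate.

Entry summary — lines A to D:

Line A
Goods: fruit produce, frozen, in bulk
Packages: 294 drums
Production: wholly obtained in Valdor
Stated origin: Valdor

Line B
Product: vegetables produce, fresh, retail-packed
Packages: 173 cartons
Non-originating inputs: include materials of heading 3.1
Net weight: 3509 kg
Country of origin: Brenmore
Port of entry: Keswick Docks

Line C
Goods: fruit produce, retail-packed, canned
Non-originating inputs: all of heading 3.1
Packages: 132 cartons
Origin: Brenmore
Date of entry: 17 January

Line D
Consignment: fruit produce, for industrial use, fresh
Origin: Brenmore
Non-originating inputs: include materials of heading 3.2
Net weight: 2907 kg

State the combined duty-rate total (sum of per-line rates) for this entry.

131%

Line A: fruit → 3.2; frozen → 3.2.3; in bulk → 3.2.3.3. Scheduled 25%. Valdor agreement on 3.1.1.1: 3.2.3.3 not covered; Valdor agreement on 3.1: 3.2.3.3 not covered. → 25%.
Line B: vegetables → 3.1; fresh → 3.1.3; retail-packed → 3.1.3.1. Scheduled 19%. Brenmore agreement on 3.2.1: 3.1.3.1 not covered; Brenmore agreement on 3.2: 3.1.3.1 not covered. → 19%.
Line C: fruit → 3.2; canned → 3.2.2; retail-packed → 3.2.2.1. Scheduled 11%. Brenmore agreement on 3.2.1: 3.2.2.1 not covered; Brenmore agreement on 3.2: CTH met → 6% available; preferential 6%; anti-dumping (Brenmore, 3.2): +32%; total 6% + 32% = 38%. → 38%.
Line D: fruit → 3.2; fresh → 3.2.1; for industrial use → 3.2.1.1. Scheduled 17%. Brenmore agreement on 3.2.1: CTH not met; Brenmore agreement on 3.2: CTH not met; anti-dumping (Brenmore, 3.2): +32%; total 17% + 32% = 49%. → 49%.
Sum: 25% + 19% + 38% + 49% = 131%.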